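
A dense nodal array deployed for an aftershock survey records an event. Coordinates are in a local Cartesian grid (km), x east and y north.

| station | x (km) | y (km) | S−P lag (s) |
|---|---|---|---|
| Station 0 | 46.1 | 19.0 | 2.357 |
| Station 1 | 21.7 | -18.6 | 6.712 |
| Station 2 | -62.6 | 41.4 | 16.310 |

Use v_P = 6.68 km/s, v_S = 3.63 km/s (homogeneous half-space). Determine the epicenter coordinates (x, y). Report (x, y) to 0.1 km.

(64.1, 13.8)

Distance from S−P lag: d = Δt · v_P v_S / (v_P − v_S) = Δt · (6.68·3.63)/(6.68−3.63) ≈ 7.9503·Δt.
So d_Station 0 = 18.74, d_Station 1 = 53.36, d_Station 2 = 129.67 km.
Circle about each station: (x − 46.1)² + (y − 19.0)² = 18.74²; (x − 21.7)² + (y + 18.6)² = 53.36²; (x + 62.6)² + (y − 41.4)² = 129.67².
Subtracting the Station 0 equation from the Station 1 and Station 2 equations removes the quadratic terms:
-48.8 x − 75.2 y = -4165.46
-217.4 x + 44.8 y = -13316.61
Solving the 2×2 system: x ≈ 64.1, y ≈ 13.8 km.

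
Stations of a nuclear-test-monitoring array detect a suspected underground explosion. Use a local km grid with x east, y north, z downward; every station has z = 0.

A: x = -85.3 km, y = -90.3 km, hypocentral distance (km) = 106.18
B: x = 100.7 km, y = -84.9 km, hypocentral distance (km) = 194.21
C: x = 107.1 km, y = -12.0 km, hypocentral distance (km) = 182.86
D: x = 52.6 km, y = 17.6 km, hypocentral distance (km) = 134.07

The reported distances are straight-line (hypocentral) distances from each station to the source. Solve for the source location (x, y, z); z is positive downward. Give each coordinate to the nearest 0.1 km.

x ≈ -65.8 km, y ≈ -4.2 km, depth ≈ 59.0 km

Each station gives a sphere (x−x_i)² + (y−y_i)² + z² = d_i² (stations at z=0).
Subtracting the A sphere from B and C: z² cancels, leaving linear equations in x and y:
372.0 x + 10.8 y = -24525.01
384.8 x + 156.6 y = -25979.36
Solving: x ≈ -65.806, y ≈ -4.198 km (keep extra digits for the depth step; rounded: -65.8, -4.2).
Then from the A sphere: z² = 106.18² − (x + 85.3)² − (y + 90.3)² with x = -65.806, y = -4.198, so z ≈ 58.997 ≈ 59.0 km.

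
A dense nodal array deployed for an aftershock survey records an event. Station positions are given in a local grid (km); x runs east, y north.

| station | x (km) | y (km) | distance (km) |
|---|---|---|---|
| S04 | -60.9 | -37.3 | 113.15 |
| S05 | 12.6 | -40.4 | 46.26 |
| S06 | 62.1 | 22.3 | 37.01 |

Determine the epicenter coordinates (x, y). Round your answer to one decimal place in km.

Circle about each station: (x + 60.9)² + (y + 37.3)² = 113.15²; (x − 12.6)² + (y + 40.4)² = 46.26²; (x − 62.1)² + (y − 22.3)² = 37.01².
Subtracting pairs of circle equations eliminates x²+y² and gives linear equations (the radical axes):
147.0 x − 6.2 y = 7353.75
246.0 x + 119.2 y = 10686.78
Solving the 2×2 system: x ≈ 49.5, y ≈ -12.5 km.

(49.5, -12.5)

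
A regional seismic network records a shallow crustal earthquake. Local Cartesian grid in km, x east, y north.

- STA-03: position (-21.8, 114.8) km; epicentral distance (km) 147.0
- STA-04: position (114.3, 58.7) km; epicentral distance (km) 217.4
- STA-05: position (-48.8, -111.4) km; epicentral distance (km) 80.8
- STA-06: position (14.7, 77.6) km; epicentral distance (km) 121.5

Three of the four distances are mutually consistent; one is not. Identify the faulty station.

STA-04

Solve using three stations at a time. Using STA-03, STA-05, STA-06 (subtract circle equations pairwise → linear system) gives (x, y) ≈ (-39.5, -31.1).
Distances from that point to each station vs reported:
  STA-03: calculated 147.0 vs reported 147.0 → residual 0.0 km
  STA-04: calculated 178.1 vs reported 217.4 → residual 39.3 km
  STA-05: calculated 80.8 vs reported 80.8 → residual 0.0 km
  STA-06: calculated 121.5 vs reported 121.5 → residual 0.0 km
STA-03, STA-05, STA-06 are mutually consistent (residuals ≈ 0); STA-04 is off by 39.3 km.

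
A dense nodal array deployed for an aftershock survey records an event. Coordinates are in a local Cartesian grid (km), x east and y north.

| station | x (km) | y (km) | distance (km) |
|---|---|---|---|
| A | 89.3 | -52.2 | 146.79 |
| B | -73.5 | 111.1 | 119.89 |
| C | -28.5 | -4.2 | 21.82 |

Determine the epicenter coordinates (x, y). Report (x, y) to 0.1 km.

-50.2 km east, -6.5 km north

Circle about each station: (x − 89.3)² + (y + 52.2)² = 146.79²; (x + 73.5)² + (y − 111.1)² = 119.89²; (x + 28.5)² + (y + 4.2)² = 21.82².
Subtracting the A equation from the B and C equations removes the quadratic terms:
-325.6 x + 326.6 y = 14219.82
-235.6 x + 96.0 y = 11201.75
Solving the 2×2 system: x ≈ -50.2, y ≈ -6.5 km.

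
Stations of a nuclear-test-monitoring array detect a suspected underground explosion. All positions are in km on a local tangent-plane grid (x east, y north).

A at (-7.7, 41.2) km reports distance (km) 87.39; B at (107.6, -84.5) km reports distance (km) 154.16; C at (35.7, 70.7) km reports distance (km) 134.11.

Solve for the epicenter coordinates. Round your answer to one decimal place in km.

Circle about each station: (x + 7.7)² + (y − 41.2)² = 87.39²; (x − 107.6)² + (y + 84.5)² = 154.16²; (x − 35.7)² + (y − 70.7)² = 134.11².
Subtracting the A equation from the B and C equations removes the quadratic terms:
230.6 x − 251.4 y = 832.99
86.8 x + 59.0 y = -5832.23
Solving the 2×2 system: x ≈ -40.0, y ≈ -40.0 km.

-40.0 km east, -40.0 km north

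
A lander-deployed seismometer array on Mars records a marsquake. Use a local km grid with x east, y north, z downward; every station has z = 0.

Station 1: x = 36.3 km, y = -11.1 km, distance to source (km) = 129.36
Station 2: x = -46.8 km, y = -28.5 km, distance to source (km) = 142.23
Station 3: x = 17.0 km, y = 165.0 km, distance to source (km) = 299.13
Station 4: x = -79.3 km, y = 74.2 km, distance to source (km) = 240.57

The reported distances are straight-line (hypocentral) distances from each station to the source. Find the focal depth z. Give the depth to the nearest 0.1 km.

Each station gives a sphere (x−x_i)² + (y−y_i)² + z² = d_i² (stations at z=0).
Subtracting the Station 1 sphere from Station 2 and Station 3: z² cancels, leaving linear equations in x and y:
-166.2 x − 34.8 y = -1933.77
-38.6 x + 352.2 y = -46671.65
Solving: x ≈ 38.498, y ≈ -128.295 km (keep extra digits for the depth step; rounded: 38.5, -128.3).
Then from the Station 1 sphere: z² = 129.36² − (x − 36.3)² − (y + 11.1)² with x = 38.498, y = -128.295, so z ≈ 54.722 ≈ 54.7 km.
Check against Station 4 (with the unrounded solution): distance 240.57 ≈ 240.57 km. ✓

54.7 km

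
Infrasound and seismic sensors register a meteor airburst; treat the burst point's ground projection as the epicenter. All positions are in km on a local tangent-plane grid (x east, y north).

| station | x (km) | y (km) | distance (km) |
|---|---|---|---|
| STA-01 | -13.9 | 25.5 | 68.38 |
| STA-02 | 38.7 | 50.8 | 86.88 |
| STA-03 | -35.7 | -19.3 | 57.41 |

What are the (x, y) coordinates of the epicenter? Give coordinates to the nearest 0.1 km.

19.8 km east, -34.0 km north

Circle about each station: (x + 13.9)² + (y − 25.5)² = 68.38²; (x − 38.7)² + (y − 50.8)² = 86.88²; (x + 35.7)² + (y + 19.3)² = 57.41².
Subtracting pairs of circle equations eliminates x²+y² and gives linear equations (the radical axes):
105.2 x + 50.6 y = 362.56
-43.6 x − 89.6 y = 2183.44
Solving the 2×2 system: x ≈ 19.8, y ≈ -34.0 km.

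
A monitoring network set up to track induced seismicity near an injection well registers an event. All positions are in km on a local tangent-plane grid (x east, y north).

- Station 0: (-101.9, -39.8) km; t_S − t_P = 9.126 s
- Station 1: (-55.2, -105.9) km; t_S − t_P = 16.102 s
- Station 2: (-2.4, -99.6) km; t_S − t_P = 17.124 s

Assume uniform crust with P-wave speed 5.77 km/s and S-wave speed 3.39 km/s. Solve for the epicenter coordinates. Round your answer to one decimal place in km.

x ≈ -65.9 km, y ≈ 26.0 km

Distance from S−P lag: d = Δt · v_P v_S / (v_P − v_S) = Δt · (5.77·3.39)/(5.77−3.39) ≈ 8.2186·Δt.
So d_Station 0 = 75.00, d_Station 1 = 132.34, d_Station 2 = 140.74 km.
Circle about each station: (x + 101.9)² + (y + 39.8)² = 75.00²; (x + 55.2)² + (y + 105.9)² = 132.34²; (x + 2.4)² + (y + 99.6)² = 140.74².
Subtracting pairs of circle equations eliminates x²+y² and gives linear equations (the radical axes):
93.4 x − 132.2 y = -9594.68
199.0 x − 119.6 y = -16224.48
Solving the 2×2 system: x ≈ -65.9, y ≈ 26.0 km.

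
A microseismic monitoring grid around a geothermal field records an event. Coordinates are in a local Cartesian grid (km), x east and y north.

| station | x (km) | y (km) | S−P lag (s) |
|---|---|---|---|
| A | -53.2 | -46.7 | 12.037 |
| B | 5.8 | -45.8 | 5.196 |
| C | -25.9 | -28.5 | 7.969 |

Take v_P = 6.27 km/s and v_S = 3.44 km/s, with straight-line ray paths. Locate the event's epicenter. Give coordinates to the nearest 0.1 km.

Distance from S−P lag: d = Δt · v_P v_S / (v_P − v_S) = Δt · (6.27·3.44)/(6.27−3.44) ≈ 7.6215·Δt.
So d_A = 91.74, d_B = 39.60, d_C = 60.74 km.
Circle about each station: (x + 53.2)² + (y + 46.7)² = 91.74²; (x − 5.8)² + (y + 45.8)² = 39.60²; (x + 25.9)² + (y + 28.5)² = 60.74².
Subtracting the A equation from the B and C equations removes the quadratic terms:
118.0 x + 1.8 y = 3968.22
54.6 x + 36.4 y = 1198.81
Solving the 2×2 system: x ≈ 33.9, y ≈ -17.9 km.

(33.9, -17.9)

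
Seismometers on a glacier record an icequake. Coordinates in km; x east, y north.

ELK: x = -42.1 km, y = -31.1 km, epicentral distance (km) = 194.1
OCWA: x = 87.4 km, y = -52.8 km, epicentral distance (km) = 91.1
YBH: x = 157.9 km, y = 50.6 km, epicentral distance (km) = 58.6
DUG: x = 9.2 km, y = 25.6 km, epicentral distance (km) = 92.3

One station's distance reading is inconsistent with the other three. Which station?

ELK

Solve using three stations at a time. Using OCWA, YBH, DUG (subtract circle equations pairwise → linear system) gives (x, y) ≈ (100.8, 37.3).
Distances from that point to each station vs reported:
  ELK: calculated 158.4 vs reported 194.1 → residual 35.7 km
  OCWA: calculated 91.1 vs reported 91.1 → residual 0.0 km
  YBH: calculated 58.6 vs reported 58.6 → residual 0.0 km
  DUG: calculated 92.3 vs reported 92.3 → residual 0.0 km
OCWA, YBH, DUG are mutually consistent (residuals ≈ 0); ELK is off by 35.7 km.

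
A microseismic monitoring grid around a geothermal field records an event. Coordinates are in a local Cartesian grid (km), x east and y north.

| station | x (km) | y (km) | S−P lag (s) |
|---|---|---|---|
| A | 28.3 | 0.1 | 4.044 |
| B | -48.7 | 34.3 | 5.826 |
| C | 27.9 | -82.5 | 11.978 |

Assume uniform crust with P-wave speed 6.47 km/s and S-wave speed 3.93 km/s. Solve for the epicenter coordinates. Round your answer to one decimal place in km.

Distance from S−P lag: d = Δt · v_P v_S / (v_P − v_S) = Δt · (6.47·3.93)/(6.47−3.93) ≈ 10.0107·Δt.
So d_A = 40.48, d_B = 58.32, d_C = 119.91 km.
Circle about each station: (x − 28.3)² + (y − 0.1)² = 40.48²; (x + 48.7)² + (y − 34.3)² = 58.32²; (x − 27.9)² + (y + 82.5)² = 119.91².
Subtracting the A equation from the B and C equations removes the quadratic terms:
-154.0 x + 68.4 y = 984.69
-0.8 x − 165.2 y = -5956.02
Solving the 2×2 system: x ≈ 9.6, y ≈ 36.0 km.
Check against A (with the unrounded x, y): √((x − 28.3)²+(y − 0.1)²) = 40.49 ≈ 40.48 km. ✓

x ≈ 9.6 km, y ≈ 36.0 km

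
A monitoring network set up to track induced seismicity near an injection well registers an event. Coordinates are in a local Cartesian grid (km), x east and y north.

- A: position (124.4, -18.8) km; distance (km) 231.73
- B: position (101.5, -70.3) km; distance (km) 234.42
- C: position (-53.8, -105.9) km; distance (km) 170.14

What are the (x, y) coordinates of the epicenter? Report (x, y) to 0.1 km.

Circle about each station: (x − 124.4)² + (y + 18.8)² = 231.73²; (x − 101.5)² + (y + 70.3)² = 234.42²; (x + 53.8)² + (y + 105.9)² = 170.14².
Subtracting the A equation from the B and C equations removes the quadratic terms:
-45.8 x − 103.0 y = -1838.40
-356.4 x − 174.2 y = 23031.62
Solving the 2×2 system: x ≈ -93.7, y ≈ 59.5 km.

x ≈ -93.7 km, y ≈ 59.5 km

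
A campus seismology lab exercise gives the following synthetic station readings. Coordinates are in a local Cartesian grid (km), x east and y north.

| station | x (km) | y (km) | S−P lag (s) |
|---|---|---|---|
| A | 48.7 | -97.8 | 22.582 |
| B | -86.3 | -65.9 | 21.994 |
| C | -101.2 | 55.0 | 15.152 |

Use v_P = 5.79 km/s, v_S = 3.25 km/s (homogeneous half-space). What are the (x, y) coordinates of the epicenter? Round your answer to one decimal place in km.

Distance from S−P lag: d = Δt · v_P v_S / (v_P − v_S) = Δt · (5.79·3.25)/(5.79−3.25) ≈ 7.4085·Δt.
So d_A = 167.30, d_B = 162.94, d_C = 112.25 km.
Circle about each station: (x − 48.7)² + (y + 97.8)² = 167.30²; (x + 86.3)² + (y + 65.9)² = 162.94²; (x + 101.2)² + (y − 55.0)² = 112.25².
Subtracting pairs of circle equations eliminates x²+y² and gives linear equations (the radical axes):
-270.0 x + 63.8 y = 1293.82
-299.8 x + 305.6 y = 16719.14
Solving the 2×2 system: x ≈ 10.6, y ≈ 65.1 km.

10.6 km east, 65.1 km north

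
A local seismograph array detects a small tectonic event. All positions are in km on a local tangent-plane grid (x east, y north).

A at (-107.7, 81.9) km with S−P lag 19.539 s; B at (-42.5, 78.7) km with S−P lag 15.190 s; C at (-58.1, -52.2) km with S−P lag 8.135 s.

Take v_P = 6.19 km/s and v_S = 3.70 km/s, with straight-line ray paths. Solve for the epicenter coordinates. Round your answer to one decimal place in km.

Distance from S−P lag: d = Δt · v_P v_S / (v_P − v_S) = Δt · (6.19·3.70)/(6.19−3.70) ≈ 9.1980·Δt.
So d_A = 179.72, d_B = 139.72, d_C = 74.83 km.
Circle about each station: (x + 107.7)² + (y − 81.9)² = 179.72²; (x + 42.5)² + (y − 78.7)² = 139.72²; (x + 58.1)² + (y + 52.2)² = 74.83².
Subtracting pairs of circle equations eliminates x²+y² and gives linear equations (the radical axes):
130.4 x − 6.4 y = 2470.64
99.2 x − 268.2 y = 14493.30
Solving the 2×2 system: x ≈ 16.6, y ≈ -47.9 km.

x ≈ 16.6 km, y ≈ -47.9 km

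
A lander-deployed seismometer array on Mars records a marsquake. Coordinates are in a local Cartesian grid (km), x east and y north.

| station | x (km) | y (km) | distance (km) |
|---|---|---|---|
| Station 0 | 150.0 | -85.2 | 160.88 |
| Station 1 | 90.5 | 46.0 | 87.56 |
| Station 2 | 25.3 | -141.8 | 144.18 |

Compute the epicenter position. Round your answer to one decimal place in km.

(14.8, 2.0)

Circle about each station: (x − 150.0)² + (y + 85.2)² = 160.88²; (x − 90.5)² + (y − 46.0)² = 87.56²; (x − 25.3)² + (y + 141.8)² = 144.18².
Subtracting the Station 0 equation from the Station 1 and Station 2 equations removes the quadratic terms:
-119.0 x + 262.4 y = -1237.17
-249.4 x − 113.2 y = -3917.21
Solving the 2×2 system: x ≈ 14.8, y ≈ 2.0 km.
Check against Station 0 (with the unrounded x, y): √((x − 150.0)²+(y + 85.2)²) = 160.88 ≈ 160.88 km. ✓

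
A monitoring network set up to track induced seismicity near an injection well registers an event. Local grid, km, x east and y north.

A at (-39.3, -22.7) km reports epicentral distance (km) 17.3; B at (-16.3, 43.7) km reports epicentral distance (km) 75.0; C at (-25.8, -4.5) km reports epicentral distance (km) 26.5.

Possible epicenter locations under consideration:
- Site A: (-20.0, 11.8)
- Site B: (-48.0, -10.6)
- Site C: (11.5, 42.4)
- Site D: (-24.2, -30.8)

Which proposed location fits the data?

Site D

For each candidate, compare |candidate − station| to the reported distance:
Site A: residuals A 22.2, B 42.9, C 9.2 → max 42.9 km
Site B: residuals A 2.4, B 12.1, C 3.5 → max 12.1 km
Site C: residuals A 65.3, B 47.2, C 33.4 → max 65.3 km
Site D: residuals A 0.2, B 0.1, C 0.2 → max 0.2 km
Only Site D has all residuals ≈ 0.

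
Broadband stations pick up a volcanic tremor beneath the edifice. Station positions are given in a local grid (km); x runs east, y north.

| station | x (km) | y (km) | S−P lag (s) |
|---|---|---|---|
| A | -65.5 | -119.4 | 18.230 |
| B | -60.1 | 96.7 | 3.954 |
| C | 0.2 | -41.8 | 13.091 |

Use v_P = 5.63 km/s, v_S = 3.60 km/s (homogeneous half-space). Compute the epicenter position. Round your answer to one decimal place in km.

-79.1 km east, 62.1 km north

Distance from S−P lag: d = Δt · v_P v_S / (v_P − v_S) = Δt · (5.63·3.60)/(5.63−3.60) ≈ 9.9842·Δt.
So d_A = 182.01, d_B = 39.48, d_C = 130.70 km.
Circle about each station: (x + 65.5)² + (y + 119.4)² = 182.01²; (x + 60.1)² + (y − 96.7)² = 39.48²; (x − 0.2)² + (y + 41.8)² = 130.70².
Subtracting pairs of circle equations eliminates x²+y² and gives linear equations (the radical axes):
10.8 x + 432.2 y = 25985.26
131.4 x + 155.2 y = -754.18
Solving the 2×2 system: x ≈ -79.1, y ≈ 62.1 km.
Check against A (with the unrounded x, y): √((x + 65.5)²+(y + 119.4)²) = 182.01 ≈ 182.01 km. ✓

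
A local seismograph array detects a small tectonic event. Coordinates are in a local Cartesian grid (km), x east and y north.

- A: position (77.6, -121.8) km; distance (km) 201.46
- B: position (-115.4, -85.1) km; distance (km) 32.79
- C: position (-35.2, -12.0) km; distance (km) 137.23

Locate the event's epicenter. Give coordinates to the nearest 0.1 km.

-123.8 km east, -116.8 km north

Circle about each station: (x − 77.6)² + (y + 121.8)² = 201.46²; (x + 115.4)² + (y + 85.1)² = 32.79²; (x + 35.2)² + (y + 12.0)² = 137.23².
Subtracting the A equation from the B and C equations removes the quadratic terms:
-386.0 x + 73.4 y = 39213.12
-225.6 x + 219.6 y = 2280.10
Solving the 2×2 system: x ≈ -123.8, y ≈ -116.8 km.
Check against A (with the unrounded x, y): √((x − 77.6)²+(y + 121.8)²) = 201.46 ≈ 201.46 km. ✓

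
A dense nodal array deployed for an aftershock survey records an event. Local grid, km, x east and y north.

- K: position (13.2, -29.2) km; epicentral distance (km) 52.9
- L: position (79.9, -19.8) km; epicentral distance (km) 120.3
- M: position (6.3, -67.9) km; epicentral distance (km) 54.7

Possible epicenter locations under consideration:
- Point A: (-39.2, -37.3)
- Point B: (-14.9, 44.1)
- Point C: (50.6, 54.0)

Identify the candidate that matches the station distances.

For each candidate, compare |candidate − station| to the reported distance:
Point A: residuals K 0.1, L 0.1, M 0.1 → max 0.1 km
Point B: residuals K 25.6, L 6.0, M 59.3 → max 59.3 km
Point C: residuals K 38.3, L 40.9, M 75.0 → max 75.0 km
Only Point A has all residuals ≈ 0.

Point A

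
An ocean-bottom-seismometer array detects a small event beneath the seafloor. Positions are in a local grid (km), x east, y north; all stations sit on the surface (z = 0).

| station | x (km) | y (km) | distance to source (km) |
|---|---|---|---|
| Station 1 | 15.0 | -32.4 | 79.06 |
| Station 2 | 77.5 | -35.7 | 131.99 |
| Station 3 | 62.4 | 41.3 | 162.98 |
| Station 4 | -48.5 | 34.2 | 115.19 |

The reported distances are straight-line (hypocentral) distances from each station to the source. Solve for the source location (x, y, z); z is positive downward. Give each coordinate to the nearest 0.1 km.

Each station gives a sphere (x−x_i)² + (y−y_i)² + z² = d_i² (stations at z=0).
Subtracting the Station 1 sphere from Station 2 and Station 3: z² cancels, leaving linear equations in x and y:
125.0 x − 6.6 y = -5164.90
94.8 x + 147.4 y = -15987.31
Solving: x ≈ -45.501, y ≈ -79.198 km (keep extra digits for the depth step; rounded: -45.5, -79.2).
Then from the Station 1 sphere: z² = 79.06² − (x − 15.0)² − (y + 32.4)² with x = -45.501, y = -79.198, so z ≈ 20.001 ≈ 20.0 km.

x ≈ -45.5 km, y ≈ -79.2 km, depth ≈ 20.0 km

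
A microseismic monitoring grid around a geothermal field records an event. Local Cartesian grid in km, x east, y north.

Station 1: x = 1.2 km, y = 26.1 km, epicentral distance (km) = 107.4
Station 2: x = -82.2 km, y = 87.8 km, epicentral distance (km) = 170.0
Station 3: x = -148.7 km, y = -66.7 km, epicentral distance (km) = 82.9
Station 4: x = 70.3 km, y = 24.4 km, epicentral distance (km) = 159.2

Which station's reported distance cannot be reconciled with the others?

Solve using three stations at a time. Using Station 1, Station 3, Station 4 (subtract circle equations pairwise → linear system) gives (x, y) ≈ (-66.2, -57.6).
Distances from that point to each station vs reported:
  Station 1: calculated 107.5 vs reported 107.4 → residual 0.1 km
  Station 2: calculated 146.3 vs reported 170.0 → residual 23.7 km
  Station 3: calculated 83.0 vs reported 82.9 → residual 0.1 km
  Station 4: calculated 159.2 vs reported 159.2 → residual 0.0 km
Station 1, Station 3, Station 4 are mutually consistent (residuals ≈ 0); Station 2 is off by 23.7 km.

Station 2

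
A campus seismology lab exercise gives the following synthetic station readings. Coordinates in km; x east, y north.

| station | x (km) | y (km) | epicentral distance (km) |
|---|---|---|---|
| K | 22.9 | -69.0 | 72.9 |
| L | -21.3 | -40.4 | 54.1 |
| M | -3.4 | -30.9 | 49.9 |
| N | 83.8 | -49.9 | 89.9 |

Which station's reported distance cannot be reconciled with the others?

Solve using three stations at a time. Using K, L, N (subtract circle equations pairwise → linear system) gives (x, y) ≈ (11.1, 2.9).
Distances from that point to each station vs reported:
  K: calculated 72.9 vs reported 72.9 → residual 0.0 km
  L: calculated 54.1 vs reported 54.1 → residual 0.0 km
  M: calculated 36.8 vs reported 49.9 → residual 13.1 km
  N: calculated 89.9 vs reported 89.9 → residual 0.0 km
K, L, N are mutually consistent (residuals ≈ 0); M is off by 13.1 km.

M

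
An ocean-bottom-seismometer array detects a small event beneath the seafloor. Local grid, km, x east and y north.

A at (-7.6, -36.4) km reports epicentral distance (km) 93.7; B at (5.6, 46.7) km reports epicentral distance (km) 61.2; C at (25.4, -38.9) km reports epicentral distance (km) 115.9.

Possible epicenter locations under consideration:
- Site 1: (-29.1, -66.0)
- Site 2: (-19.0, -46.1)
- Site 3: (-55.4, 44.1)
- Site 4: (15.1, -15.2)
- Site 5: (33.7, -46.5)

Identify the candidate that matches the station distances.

For each candidate, compare |candidate − station| to the reported distance:
Site 1: residuals A 57.1, B 56.7, C 55.0 → max 57.1 km
Site 2: residuals A 78.7, B 34.8, C 70.9 → max 78.7 km
Site 3: residuals A 0.1, B 0.1, C 0.1 → max 0.1 km
Site 4: residuals A 62.6, B 1.4, C 90.1 → max 90.1 km
Site 5: residuals A 51.2, B 36.1, C 104.6 → max 104.6 km
Only Site 3 has all residuals ≈ 0.

Site 3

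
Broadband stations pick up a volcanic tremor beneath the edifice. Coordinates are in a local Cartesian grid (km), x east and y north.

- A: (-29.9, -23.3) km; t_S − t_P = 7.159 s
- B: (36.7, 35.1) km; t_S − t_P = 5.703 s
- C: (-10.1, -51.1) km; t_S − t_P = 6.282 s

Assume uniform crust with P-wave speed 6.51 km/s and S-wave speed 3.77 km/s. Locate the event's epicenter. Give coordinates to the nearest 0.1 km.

x ≈ 33.8 km, y ≈ -15.9 km

Distance from S−P lag: d = Δt · v_P v_S / (v_P − v_S) = Δt · (6.51·3.77)/(6.51−3.77) ≈ 8.9572·Δt.
So d_A = 64.12, d_B = 51.08, d_C = 56.27 km.
Circle about each station: (x + 29.9)² + (y + 23.3)² = 64.12²; (x − 36.7)² + (y − 35.1)² = 51.08²; (x + 10.1)² + (y + 51.1)² = 56.27².
Subtracting pairs of circle equations eliminates x²+y² and gives linear equations (the radical axes):
133.2 x + 116.8 y = 2644.21
39.6 x − 55.6 y = 2221.38
Solving the 2×2 system: x ≈ 33.8, y ≈ -15.9 km.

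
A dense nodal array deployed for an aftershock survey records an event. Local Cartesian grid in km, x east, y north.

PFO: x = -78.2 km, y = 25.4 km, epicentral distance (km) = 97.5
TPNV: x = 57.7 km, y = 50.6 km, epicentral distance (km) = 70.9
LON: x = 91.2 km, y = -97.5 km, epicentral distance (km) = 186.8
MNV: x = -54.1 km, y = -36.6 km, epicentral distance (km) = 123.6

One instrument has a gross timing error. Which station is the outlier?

TPNV

Solve using three stations at a time. Using PFO, LON, MNV (subtract circle equations pairwise → linear system) gives (x, y) ≈ (8.5, 69.9).
Distances from that point to each station vs reported:
  PFO: calculated 97.4 vs reported 97.5 → residual 0.1 km
  TPNV: calculated 52.9 vs reported 70.9 → residual 18.0 km
  LON: calculated 186.8 vs reported 186.8 → residual 0.0 km
  MNV: calculated 123.6 vs reported 123.6 → residual 0.0 km
PFO, LON, MNV are mutually consistent (residuals ≈ 0); TPNV is off by 18.0 km.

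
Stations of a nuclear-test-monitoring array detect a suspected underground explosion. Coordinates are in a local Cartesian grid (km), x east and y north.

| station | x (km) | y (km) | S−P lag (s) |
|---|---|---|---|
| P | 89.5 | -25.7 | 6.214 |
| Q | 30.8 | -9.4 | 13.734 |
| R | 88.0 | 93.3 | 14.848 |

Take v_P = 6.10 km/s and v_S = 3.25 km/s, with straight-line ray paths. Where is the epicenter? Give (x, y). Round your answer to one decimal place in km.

Distance from S−P lag: d = Δt · v_P v_S / (v_P − v_S) = Δt · (6.10·3.25)/(6.10−3.25) ≈ 6.9561·Δt.
So d_P = 43.23, d_Q = 95.54, d_R = 103.28 km.
Circle about each station: (x − 89.5)² + (y + 25.7)² = 43.23²; (x − 30.8)² + (y + 9.4)² = 95.54²; (x − 88.0)² + (y − 93.3)² = 103.28².
Subtracting the P equation from the Q and R equations removes the quadratic terms:
-117.4 x + 32.6 y = -14892.80
-3.0 x + 238.0 y = -1019.78
Solving the 2×2 system: x ≈ 126.1, y ≈ -2.7 km.
Check against P (with the unrounded x, y): √((x − 89.5)²+(y + 25.7)²) = 43.24 ≈ 43.23 km. ✓

126.1 km east, -2.7 km north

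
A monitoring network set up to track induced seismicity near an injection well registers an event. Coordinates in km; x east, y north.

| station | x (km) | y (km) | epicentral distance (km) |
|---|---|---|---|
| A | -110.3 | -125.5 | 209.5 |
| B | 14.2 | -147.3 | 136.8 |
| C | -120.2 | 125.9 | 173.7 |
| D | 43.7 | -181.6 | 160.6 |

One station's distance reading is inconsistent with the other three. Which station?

Solve using three stations at a time. Using A, B, D (subtract circle equations pairwise → linear system) gives (x, y) ≈ (72.8, -23.5).
Distances from that point to each station vs reported:
  A: calculated 209.6 vs reported 209.5 → residual 0.1 km
  B: calculated 136.9 vs reported 136.8 → residual 0.1 km
  C: calculated 244.1 vs reported 173.7 → residual 70.4 km
  D: calculated 160.7 vs reported 160.6 → residual 0.1 km
A, B, D are mutually consistent (residuals ≈ 0); C is off by 70.4 km.

C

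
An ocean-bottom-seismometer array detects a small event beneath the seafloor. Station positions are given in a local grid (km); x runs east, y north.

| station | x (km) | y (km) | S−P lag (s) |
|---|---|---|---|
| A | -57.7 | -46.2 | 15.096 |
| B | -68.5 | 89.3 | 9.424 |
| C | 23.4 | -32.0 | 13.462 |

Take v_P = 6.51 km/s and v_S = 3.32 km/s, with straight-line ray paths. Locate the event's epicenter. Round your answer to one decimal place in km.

Distance from S−P lag: d = Δt · v_P v_S / (v_P − v_S) = Δt · (6.51·3.32)/(6.51−3.32) ≈ 6.7753·Δt.
So d_A = 102.28, d_B = 63.85, d_C = 91.21 km.
Circle about each station: (x + 57.7)² + (y + 46.2)² = 102.28²; (x + 68.5)² + (y − 89.3)² = 63.85²; (x − 23.4)² + (y + 32.0)² = 91.21².
Subtracting pairs of circle equations eliminates x²+y² and gives linear equations (the radical axes):
-21.6 x + 271.0 y = 13587.39
162.2 x + 28.4 y = -1750.24
Solving the 2×2 system: x ≈ -19.3, y ≈ 48.6 km.
Check against A (with the unrounded x, y): √((x + 57.7)²+(y + 46.2)²) = 102.28 ≈ 102.28 km. ✓

x ≈ -19.3 km, y ≈ 48.6 km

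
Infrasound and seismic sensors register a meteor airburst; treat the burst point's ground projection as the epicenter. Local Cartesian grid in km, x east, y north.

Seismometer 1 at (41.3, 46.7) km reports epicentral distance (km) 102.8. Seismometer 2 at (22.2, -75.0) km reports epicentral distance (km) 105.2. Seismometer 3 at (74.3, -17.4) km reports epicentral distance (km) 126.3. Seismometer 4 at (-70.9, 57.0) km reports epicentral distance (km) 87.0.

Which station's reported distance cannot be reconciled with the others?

Solve using three stations at a time. Using Seismometer 1, Seismometer 2, Seismometer 3 (subtract circle equations pairwise → linear system) gives (x, y) ≈ (-50.6, 0.8).
Distances from that point to each station vs reported:
  Seismometer 1: calculated 102.7 vs reported 102.8 → residual 0.1 km
  Seismometer 2: calculated 105.1 vs reported 105.2 → residual 0.1 km
  Seismometer 3: calculated 126.2 vs reported 126.3 → residual 0.1 km
  Seismometer 4: calculated 59.7 vs reported 87.0 → residual 27.3 km
Seismometer 1, Seismometer 2, Seismometer 3 are mutually consistent (residuals ≈ 0); Seismometer 4 is off by 27.3 km.

Seismometer 4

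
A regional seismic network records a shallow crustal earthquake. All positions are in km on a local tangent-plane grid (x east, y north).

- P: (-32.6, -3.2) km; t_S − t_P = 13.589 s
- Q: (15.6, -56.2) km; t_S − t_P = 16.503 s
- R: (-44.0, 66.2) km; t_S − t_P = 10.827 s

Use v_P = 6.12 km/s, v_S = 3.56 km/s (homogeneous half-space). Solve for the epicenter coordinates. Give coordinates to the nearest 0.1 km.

Distance from S−P lag: d = Δt · v_P v_S / (v_P − v_S) = Δt · (6.12·3.56)/(6.12−3.56) ≈ 8.5106·Δt.
So d_P = 115.65, d_Q = 140.45, d_R = 92.14 km.
Circle about each station: (x + 32.6)² + (y + 3.2)² = 115.65²; (x − 15.6)² + (y + 56.2)² = 140.45²; (x + 44.0)² + (y − 66.2)² = 92.14².
Subtracting pairs of circle equations eliminates x²+y² and gives linear equations (the radical axes):
96.4 x − 106.0 y = -4022.48
-22.8 x + 138.8 y = 10130.58
Solving the 2×2 system: x ≈ 47.0, y ≈ 80.7 km.

(47.0, 80.7)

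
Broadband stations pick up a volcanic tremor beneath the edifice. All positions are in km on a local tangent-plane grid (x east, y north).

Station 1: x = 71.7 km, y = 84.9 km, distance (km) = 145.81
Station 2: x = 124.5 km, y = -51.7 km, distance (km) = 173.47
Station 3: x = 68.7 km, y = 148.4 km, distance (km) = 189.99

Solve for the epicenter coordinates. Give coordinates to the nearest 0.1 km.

Circle about each station: (x − 71.7)² + (y − 84.9)² = 145.81²; (x − 124.5)² + (y + 51.7)² = 173.47²; (x − 68.7)² + (y − 148.4)² = 189.99².
Subtracting pairs of circle equations eliminates x²+y² and gives linear equations (the radical axes):
105.6 x − 273.2 y = -3007.04
-6.0 x + 127.0 y = -442.29
Solving the 2×2 system: x ≈ -42.7, y ≈ -5.5 km.
Check against Station 1 (with the unrounded x, y): √((x − 71.7)²+(y − 84.9)²) = 145.81 ≈ 145.81 km. ✓

-42.7 km east, -5.5 km north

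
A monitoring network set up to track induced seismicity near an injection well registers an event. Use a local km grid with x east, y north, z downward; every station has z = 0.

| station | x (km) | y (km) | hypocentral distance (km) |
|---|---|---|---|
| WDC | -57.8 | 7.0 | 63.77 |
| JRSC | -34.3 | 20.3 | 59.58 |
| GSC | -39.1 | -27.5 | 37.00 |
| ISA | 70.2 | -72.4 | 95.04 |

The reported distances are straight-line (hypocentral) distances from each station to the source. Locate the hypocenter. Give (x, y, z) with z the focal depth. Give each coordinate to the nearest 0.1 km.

Each station gives a sphere (x−x_i)² + (y−y_i)² + z² = d_i² (stations at z=0).
Subtracting the WDC sphere from JRSC and GSC: z² cancels, leaving linear equations in x and y:
47.0 x + 26.6 y = -1284.42
37.4 x − 69.0 y = 1592.83
Solving: x ≈ -10.915, y ≈ -29.001 km (keep extra digits for the depth step; rounded: -10.9, -29.0).
Then from the WDC sphere: z² = 63.77² − (x + 57.8)² − (y − 7.0)² with x = -10.915, y = -29.001, so z ≈ 23.924 ≈ 23.9 km.

x ≈ -10.9 km, y ≈ -29.0 km, depth ≈ 23.9 km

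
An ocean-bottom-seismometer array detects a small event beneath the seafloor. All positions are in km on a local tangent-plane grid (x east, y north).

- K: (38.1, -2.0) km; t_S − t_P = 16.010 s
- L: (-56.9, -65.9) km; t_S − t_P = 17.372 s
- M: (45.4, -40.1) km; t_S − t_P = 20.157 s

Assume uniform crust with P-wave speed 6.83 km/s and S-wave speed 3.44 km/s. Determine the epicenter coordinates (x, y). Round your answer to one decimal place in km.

Distance from S−P lag: d = Δt · v_P v_S / (v_P − v_S) = Δt · (6.83·3.44)/(6.83−3.44) ≈ 6.9307·Δt.
So d_K = 110.96, d_L = 120.40, d_M = 139.70 km.
Circle about each station: (x − 38.1)² + (y + 2.0)² = 110.96²; (x + 56.9)² + (y + 65.9)² = 120.40²; (x − 45.4)² + (y + 40.1)² = 139.70².
Subtracting the K equation from the L and M equations removes the quadratic terms:
-190.0 x − 127.8 y = 3940.77
14.6 x − 76.2 y = -4990.41
Solving the 2×2 system: x ≈ -57.4, y ≈ 54.5 km.
Check against K (with the unrounded x, y): √((x − 38.1)²+(y + 2.0)²) = 110.95 ≈ 110.96 km. ✓

-57.4 km east, 54.5 km north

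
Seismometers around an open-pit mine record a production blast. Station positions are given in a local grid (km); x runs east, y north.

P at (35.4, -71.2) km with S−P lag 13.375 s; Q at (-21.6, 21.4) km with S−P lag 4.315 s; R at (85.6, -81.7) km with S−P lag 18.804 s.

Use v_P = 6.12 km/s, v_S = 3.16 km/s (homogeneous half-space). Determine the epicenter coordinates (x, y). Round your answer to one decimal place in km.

Distance from S−P lag: d = Δt · v_P v_S / (v_P − v_S) = Δt · (6.12·3.16)/(6.12−3.16) ≈ 6.5335·Δt.
So d_P = 87.39, d_Q = 28.19, d_R = 122.86 km.
Circle about each station: (x − 35.4)² + (y + 71.2)² = 87.39²; (x + 21.6)² + (y − 21.4)² = 28.19²; (x − 85.6)² + (y + 81.7)² = 122.86².
Subtracting the P equation from the Q and R equations removes the quadratic terms:
-114.0 x + 185.2 y = 1444.26
100.4 x − 21.0 y = 222.08
Solving the 2×2 system: x ≈ 4.4, y ≈ 10.5 km.
Check against P (with the unrounded x, y): √((x − 35.4)²+(y + 71.2)²) = 87.39 ≈ 87.39 km. ✓

(4.4, 10.5)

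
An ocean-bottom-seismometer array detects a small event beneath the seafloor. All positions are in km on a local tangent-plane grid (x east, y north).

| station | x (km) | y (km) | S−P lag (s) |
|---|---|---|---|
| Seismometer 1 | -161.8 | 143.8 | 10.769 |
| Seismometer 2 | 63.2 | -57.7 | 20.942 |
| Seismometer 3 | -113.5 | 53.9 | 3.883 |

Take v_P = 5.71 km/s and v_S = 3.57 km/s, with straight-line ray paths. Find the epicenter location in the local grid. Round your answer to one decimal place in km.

Distance from S−P lag: d = Δt · v_P v_S / (v_P − v_S) = Δt · (5.71·3.57)/(5.71−3.57) ≈ 9.5256·Δt.
So d_Seismometer 1 = 102.58, d_Seismometer 2 = 199.48, d_Seismometer 3 = 36.99 km.
Circle about each station: (x + 161.8)² + (y − 143.8)² = 102.58²; (x − 63.2)² + (y + 57.7)² = 199.48²; (x + 113.5)² + (y − 53.9)² = 36.99².
Subtracting the Seismometer 1 equation from the Seismometer 2 and Seismometer 3 equations removes the quadratic terms:
450.0 x − 403.0 y = -68803.76
96.6 x − 179.8 y = -21915.82
Solving the 2×2 system: x ≈ -84.3, y ≈ 76.6 km.

(-84.3, 76.6)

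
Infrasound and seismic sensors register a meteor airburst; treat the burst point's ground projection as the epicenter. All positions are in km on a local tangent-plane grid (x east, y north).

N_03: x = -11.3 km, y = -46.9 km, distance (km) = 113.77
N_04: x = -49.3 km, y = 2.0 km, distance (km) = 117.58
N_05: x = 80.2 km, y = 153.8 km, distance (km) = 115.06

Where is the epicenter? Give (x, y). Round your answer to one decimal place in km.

Circle about each station: (x + 11.3)² + (y + 46.9)² = 113.77²; (x + 49.3)² + (y − 2.0)² = 117.58²; (x − 80.2)² + (y − 153.8)² = 115.06².
Subtracting pairs of circle equations eliminates x²+y² and gives linear equations (the radical axes):
-76.0 x + 97.8 y = -774.25
183.0 x + 401.4 y = 27463.99
Solving the 2×2 system: x ≈ 61.9, y ≈ 40.2 km.
Check against N_03 (with the unrounded x, y): √((x + 11.3)²+(y + 46.9)²) = 113.78 ≈ 113.77 km. ✓

(61.9, 40.2)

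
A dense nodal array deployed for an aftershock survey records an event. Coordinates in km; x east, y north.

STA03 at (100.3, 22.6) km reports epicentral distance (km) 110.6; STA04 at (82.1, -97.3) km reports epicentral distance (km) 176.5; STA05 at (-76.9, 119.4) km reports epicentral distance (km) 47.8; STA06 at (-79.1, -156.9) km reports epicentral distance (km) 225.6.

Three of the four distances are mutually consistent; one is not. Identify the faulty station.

STA05

Solve using three stations at a time. Using STA03, STA04, STA06 (subtract circle equations pairwise → linear system) gives (x, y) ≈ (-5.0, 56.2).
Distances from that point to each station vs reported:
  STA03: calculated 110.5 vs reported 110.6 → residual 0.1 km
  STA04: calculated 176.5 vs reported 176.5 → residual 0.0 km
  STA05: calculated 95.7 vs reported 47.8 → residual 47.9 km
  STA06: calculated 225.6 vs reported 225.6 → residual 0.0 km
STA03, STA04, STA06 are mutually consistent (residuals ≈ 0); STA05 is off by 47.9 km.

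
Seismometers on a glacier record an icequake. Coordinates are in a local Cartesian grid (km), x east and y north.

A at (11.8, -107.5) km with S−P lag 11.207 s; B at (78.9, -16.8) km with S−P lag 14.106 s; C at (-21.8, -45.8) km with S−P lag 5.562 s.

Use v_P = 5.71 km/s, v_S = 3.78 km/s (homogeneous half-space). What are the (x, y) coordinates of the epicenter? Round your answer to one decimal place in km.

Distance from S−P lag: d = Δt · v_P v_S / (v_P − v_S) = Δt · (5.71·3.78)/(5.71−3.78) ≈ 11.1833·Δt.
So d_A = 125.33, d_B = 157.75, d_C = 62.20 km.
Circle about each station: (x − 11.8)² + (y + 107.5)² = 125.33²; (x − 78.9)² + (y + 16.8)² = 157.75²; (x + 21.8)² + (y + 45.8)² = 62.20².
Subtracting the A equation from the B and C equations removes the quadratic terms:
134.2 x + 181.4 y = -14365.49
-67.2 x + 123.4 y = 2716.16
Solving the 2×2 system: x ≈ -78.8, y ≈ -20.9 km.
Check against A (with the unrounded x, y): √((x − 11.8)²+(y + 107.5)²) = 125.33 ≈ 125.33 km. ✓

-78.8 km east, -20.9 km north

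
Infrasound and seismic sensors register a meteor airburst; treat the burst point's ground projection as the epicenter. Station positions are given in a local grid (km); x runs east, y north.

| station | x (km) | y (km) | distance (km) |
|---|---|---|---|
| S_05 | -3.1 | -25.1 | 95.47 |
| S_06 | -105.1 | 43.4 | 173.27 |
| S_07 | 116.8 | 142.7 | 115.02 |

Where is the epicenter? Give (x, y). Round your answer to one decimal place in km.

x ≈ 68.1 km, y ≈ 38.5 km

Circle about each station: (x + 3.1)² + (y + 25.1)² = 95.47²; (x + 105.1)² + (y − 43.4)² = 173.27²; (x − 116.8)² + (y − 142.7)² = 115.02².
Subtracting pairs of circle equations eliminates x²+y² and gives linear equations (the radical axes):
-204.0 x + 137.0 y = -8618.02
239.8 x + 335.6 y = 29250.83
Solving the 2×2 system: x ≈ 68.1, y ≈ 38.5 km.
Check against S_05 (with the unrounded x, y): √((x + 3.1)²+(y + 25.1)²) = 95.47 ≈ 95.47 km. ✓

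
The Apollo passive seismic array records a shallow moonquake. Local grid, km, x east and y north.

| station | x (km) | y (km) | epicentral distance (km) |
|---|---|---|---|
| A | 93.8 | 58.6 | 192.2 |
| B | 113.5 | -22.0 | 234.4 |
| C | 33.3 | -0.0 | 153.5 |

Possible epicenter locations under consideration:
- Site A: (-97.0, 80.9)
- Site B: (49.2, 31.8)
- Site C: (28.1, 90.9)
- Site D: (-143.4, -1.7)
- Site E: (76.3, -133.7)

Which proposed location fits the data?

Site A

For each candidate, compare |candidate − station| to the reported distance:
Site A: residuals A 0.1, B 0.1, C 0.1 → max 0.1 km
Site B: residuals A 140.2, B 150.6, C 117.9 → max 150.6 km
Site C: residuals A 119.0, B 92.8, C 62.5 → max 119.0 km
Site D: residuals A 52.5, B 23.3, C 23.2 → max 52.5 km
Site E: residuals A 0.9, B 116.7, C 13.1 → max 116.7 km
Only Site A has all residuals ≈ 0.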